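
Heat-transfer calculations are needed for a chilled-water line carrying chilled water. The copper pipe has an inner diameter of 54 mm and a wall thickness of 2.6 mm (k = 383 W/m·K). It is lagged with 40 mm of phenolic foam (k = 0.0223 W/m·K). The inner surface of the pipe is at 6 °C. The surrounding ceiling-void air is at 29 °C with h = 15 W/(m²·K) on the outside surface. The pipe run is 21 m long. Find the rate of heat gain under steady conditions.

Radial resistances (cylindrical: R_cond = ln(r_o/r_i)/(2πkL), R_conv = 1/(h·2πrL)):
R_copper pipe wall = ln(29.6/27)/(2π×383×21) = 1.819×10^-6 K/W
R_phenolic foam = ln(69.6/29.6)/(2π×0.0223×21) = 0.2906 K/W
R_outer film = 1/(h_o·2πr_oL) = 1/(15×2π×0.0696×21) = 0.007259 K/W
R_total = 0.2978 K/W
Q = ΔT/R_total = 23/0.2978

Q ≈ 77.2 W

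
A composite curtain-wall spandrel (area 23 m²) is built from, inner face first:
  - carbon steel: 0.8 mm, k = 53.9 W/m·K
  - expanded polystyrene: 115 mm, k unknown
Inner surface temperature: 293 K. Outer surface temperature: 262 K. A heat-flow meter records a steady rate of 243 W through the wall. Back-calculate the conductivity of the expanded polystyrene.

k ≈ 0.0392 W/(m·K)

Treating each layer as a thermal resistance in series:
R_carbon steel = L/(kA) = 0.0008/(53.9×23) = 6.453×10^-7 K/W
Sum of known resistances R_other = 6.453×10^-7 K/W
Total R = ΔT/Q = 31/243 = 0.1276 K/W
R_expanded polystyrene = R_total − R_other = 0.1276 K/W
k = L/(R·A) = 0.115/(0.1276×23)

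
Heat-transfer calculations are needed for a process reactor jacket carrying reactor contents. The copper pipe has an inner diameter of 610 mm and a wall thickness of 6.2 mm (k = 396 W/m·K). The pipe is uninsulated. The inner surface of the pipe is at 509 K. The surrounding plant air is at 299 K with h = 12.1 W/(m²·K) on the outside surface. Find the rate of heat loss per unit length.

Per-layer cylindrical resistances, series-summed:
R_copper pipe wall = ln(311.2/305)/(2π×396×1) = 8.088×10^-6 K/W
R_outer film = 1/(h_o·2πr_oL) = 1/(12.1×2π×0.3112×1) = 0.04227 K/W
R_total = 0.04227 K/W
Q = ΔT/R_total = 210/0.04227

q′ ≈ 4970 W/m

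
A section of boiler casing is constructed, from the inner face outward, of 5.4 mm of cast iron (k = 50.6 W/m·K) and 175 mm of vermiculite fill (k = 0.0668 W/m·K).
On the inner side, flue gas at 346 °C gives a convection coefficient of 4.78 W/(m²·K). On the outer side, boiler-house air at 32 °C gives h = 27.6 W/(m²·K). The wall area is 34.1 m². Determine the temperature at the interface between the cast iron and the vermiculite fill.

Series thermal resistances:
R_inner film = 1/(h_i·A) = 1/(4.78×34.1) = 0.006135 K/W
R_cast iron = L/(kA) = 0.0054/(50.6×34.1) = 3.13×10^-6 K/W
R_vermiculite fill = L/(kA) = 0.175/(0.0668×34.1) = 0.07683 K/W
R_outer film = 1/(h_o·A) = 1/(27.6×34.1) = 0.001063 K/W
R_total = 0.08403 K/W;  Q = ΔT/R_total = 314/0.08403 = 3737 W
T_interface = T_inner − Q·ΣR(inner→interface) = 346 − 3740×0.006138

T ≈ 323 °C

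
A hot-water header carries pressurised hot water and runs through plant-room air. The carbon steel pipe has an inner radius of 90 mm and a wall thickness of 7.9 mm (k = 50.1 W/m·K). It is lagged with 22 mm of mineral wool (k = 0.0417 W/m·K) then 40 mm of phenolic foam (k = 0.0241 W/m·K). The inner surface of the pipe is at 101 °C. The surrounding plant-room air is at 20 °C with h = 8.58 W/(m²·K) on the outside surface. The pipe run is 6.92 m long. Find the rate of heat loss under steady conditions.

Q ≈ 201 W

Radial resistances (cylindrical: R_cond = ln(r_o/r_i)/(2πkL), R_conv = 1/(h·2πrL)):
R_carbon steel pipe wall = ln(97.9/90)/(2π×50.1×6.92) = 3.862×10^-5 K/W
R_mineral wool = ln(119.9/97.9)/(2π×0.0417×6.92) = 0.1118 K/W
R_phenolic foam = ln(159.9/119.9)/(2π×0.0241×6.92) = 0.2747 K/W
R_outer film = 1/(h_o·2πr_oL) = 1/(8.58×2π×0.1599×6.92) = 0.01676 K/W
R_total = 0.4033 K/W
Q = ΔT/R_total = 81/0.4033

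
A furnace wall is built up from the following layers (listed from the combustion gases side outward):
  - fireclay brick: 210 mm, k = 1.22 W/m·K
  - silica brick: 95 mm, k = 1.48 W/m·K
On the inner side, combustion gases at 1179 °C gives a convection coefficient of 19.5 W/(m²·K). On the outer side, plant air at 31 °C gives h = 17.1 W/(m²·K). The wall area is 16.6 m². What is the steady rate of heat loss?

Series thermal resistances:
R_inner film = 1/(h_i·A) = 1/(19.5×16.6) = 0.003089 K/W
R_fireclay brick = L/(kA) = 0.21/(1.22×16.6) = 0.01037 K/W
R_silica brick = L/(kA) = 0.095/(1.48×16.6) = 0.003867 K/W
R_outer film = 1/(h_o·A) = 1/(17.1×16.6) = 0.003523 K/W
R_total = 0.02085 K/W
Q = ΔT / R_total = 1148 / 0.02085

Q ≈ 55100 W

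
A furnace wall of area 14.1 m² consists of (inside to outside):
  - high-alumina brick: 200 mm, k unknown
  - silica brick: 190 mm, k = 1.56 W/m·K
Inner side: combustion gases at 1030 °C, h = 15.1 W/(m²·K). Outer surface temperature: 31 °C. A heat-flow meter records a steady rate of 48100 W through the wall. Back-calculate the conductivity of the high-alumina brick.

k ≈ 1.91 W/(m·K)

Using the resistance-network approach (series):
R_inner film = 1/(h_i·A) = 1/(15.1×14.1) = 0.004697 K/W
R_silica brick = L/(kA) = 0.19/(1.56×14.1) = 0.008638 K/W
Sum of known resistances R_other = 0.01333 K/W
Total R = ΔT/Q = 999/48100 = 0.02077 K/W
R_high-alumina brick = R_total − R_other = 0.007434 K/W
k = L/(R·A) = 0.2/(0.007434×14.1)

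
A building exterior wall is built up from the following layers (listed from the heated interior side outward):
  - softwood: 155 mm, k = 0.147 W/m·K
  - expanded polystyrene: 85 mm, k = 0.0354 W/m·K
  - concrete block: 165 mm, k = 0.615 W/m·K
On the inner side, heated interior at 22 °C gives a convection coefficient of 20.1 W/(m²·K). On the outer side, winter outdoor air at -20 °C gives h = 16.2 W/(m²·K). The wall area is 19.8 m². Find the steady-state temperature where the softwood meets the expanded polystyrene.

T ≈ 9.91 °C

Treating each layer as a thermal resistance in series:
R_inner film = 1/(h_i·A) = 1/(20.1×19.8) = 0.002513 K/W
R_softwood = L/(kA) = 0.155/(0.147×19.8) = 0.05325 K/W
R_expanded polystyrene = L/(kA) = 0.085/(0.0354×19.8) = 0.1213 K/W
R_concrete block = L/(kA) = 0.165/(0.615×19.8) = 0.01355 K/W
R_outer film = 1/(h_o·A) = 1/(16.2×19.8) = 0.003118 K/W
R_total = 0.1937 K/W;  Q = ΔT/R_total = 42/0.1937 = 216.8 W
T_interface = T_inner − Q·ΣR(inner→interface) = 22 − 217×0.05577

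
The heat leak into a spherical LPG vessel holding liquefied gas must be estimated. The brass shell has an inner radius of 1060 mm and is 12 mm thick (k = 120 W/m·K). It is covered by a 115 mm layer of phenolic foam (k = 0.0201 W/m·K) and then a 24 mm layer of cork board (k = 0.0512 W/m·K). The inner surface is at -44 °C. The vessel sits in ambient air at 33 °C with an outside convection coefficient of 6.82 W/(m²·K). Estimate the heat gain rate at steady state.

For a spherical shell R = (1/r₁ − 1/r₂)/(4πk); film R = 1/(h·4πr²). In series:
R_brass shell = (1/1.06 − 1/1.072)/(4π×120) = 7.003×10^-6 K/W
R_phenolic foam = (1/1.072 − 1/1.187)/(4π×0.0201) = 0.3578 K/W
R_cork board = (1/1.187 − 1/1.211)/(4π×0.0512) = 0.02595 K/W
R_outer film = 1/(h·4πr_o²) = 1/(6.82×4π×1.211²) = 0.007956 K/W
R_total = 0.3917 K/W
Q = ΔT/R_total = 77/0.3917

Q ≈ 197 W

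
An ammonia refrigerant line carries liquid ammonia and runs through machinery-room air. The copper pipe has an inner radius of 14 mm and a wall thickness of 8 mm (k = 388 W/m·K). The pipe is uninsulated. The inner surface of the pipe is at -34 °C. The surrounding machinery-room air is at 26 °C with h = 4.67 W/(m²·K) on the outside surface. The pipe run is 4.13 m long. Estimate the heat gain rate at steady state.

Radial resistances (cylindrical: R_cond = ln(r_o/r_i)/(2πkL), R_conv = 1/(h·2πrL)):
R_copper pipe wall = ln(22/14)/(2π×388×4.13) = 4.489×10^-5 K/W
R_outer film = 1/(h_o·2πr_oL) = 1/(4.67×2π×0.022×4.13) = 0.3751 K/W
R_total = 0.3751 K/W
Q = ΔT/R_total = 60/0.3751

Q ≈ 160 W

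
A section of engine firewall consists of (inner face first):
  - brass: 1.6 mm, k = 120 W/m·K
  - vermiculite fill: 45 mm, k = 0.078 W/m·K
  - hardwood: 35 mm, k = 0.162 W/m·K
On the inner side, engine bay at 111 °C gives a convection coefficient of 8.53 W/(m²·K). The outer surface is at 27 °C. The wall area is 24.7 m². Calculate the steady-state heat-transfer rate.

Model the wall as resistances in series:
R_inner film = 1/(h_i·A) = 1/(8.53×24.7) = 0.004746 K/W
R_brass = L/(kA) = 0.0016/(120×24.7) = 5.398×10^-7 K/W
R_vermiculite fill = L/(kA) = 0.045/(0.078×24.7) = 0.02336 K/W
R_hardwood = L/(kA) = 0.035/(0.162×24.7) = 0.008747 K/W
R_total = 0.03685 K/W
Q = ΔT / R_total = 84 / 0.03685

Q ≈ 2280 W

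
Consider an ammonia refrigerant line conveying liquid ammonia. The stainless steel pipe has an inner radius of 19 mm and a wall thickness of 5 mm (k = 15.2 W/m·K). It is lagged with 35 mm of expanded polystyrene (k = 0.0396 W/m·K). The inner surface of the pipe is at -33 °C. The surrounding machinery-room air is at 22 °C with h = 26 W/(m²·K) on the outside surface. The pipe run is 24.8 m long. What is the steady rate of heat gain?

Q ≈ 367 W

For a radial system each layer contributes R = ln(r_out/r_in)/(2πkL); films add R = 1/(hA).
R_stainless steel pipe wall = ln(24/19)/(2π×15.2×24.8) = 9.863×10^-5 K/W
R_expanded polystyrene = ln(59/24)/(2π×0.0396×24.8) = 0.1458 K/W
R_outer film = 1/(h_o·2πr_oL) = 1/(26×2π×0.059×24.8) = 0.004184 K/W
R_total = 0.1501 K/W
Q = ΔT/R_total = 55/0.1501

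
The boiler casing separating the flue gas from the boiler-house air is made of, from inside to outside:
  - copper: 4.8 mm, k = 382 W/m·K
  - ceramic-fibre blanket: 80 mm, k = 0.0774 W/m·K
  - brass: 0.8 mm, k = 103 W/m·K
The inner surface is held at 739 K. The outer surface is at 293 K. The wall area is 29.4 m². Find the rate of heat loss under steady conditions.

Q ≈ 12700 W

Model the wall as resistances in series:
R_copper = L/(kA) = 0.0048/(382×29.4) = 4.274×10^-7 K/W
R_ceramic-fibre blanket = L/(kA) = 0.08/(0.0774×29.4) = 0.03516 K/W
R_brass = L/(kA) = 0.0008/(103×29.4) = 2.642×10^-7 K/W
R_total = 0.03516 K/W
Q = ΔT / R_total = 446 / 0.03516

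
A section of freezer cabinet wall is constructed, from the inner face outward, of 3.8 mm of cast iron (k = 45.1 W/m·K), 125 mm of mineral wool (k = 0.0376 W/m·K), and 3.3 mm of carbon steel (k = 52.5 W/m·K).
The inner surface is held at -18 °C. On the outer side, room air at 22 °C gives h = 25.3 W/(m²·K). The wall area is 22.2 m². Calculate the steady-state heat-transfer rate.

Treating each layer as a thermal resistance in series:
R_cast iron = L/(kA) = 0.0038/(45.1×22.2) = 3.795×10^-6 K/W
R_mineral wool = L/(kA) = 0.125/(0.0376×22.2) = 0.1498 K/W
R_carbon steel = L/(kA) = 0.0033/(52.5×22.2) = 2.831×10^-6 K/W
R_outer film = 1/(h_o·A) = 1/(25.3×22.2) = 0.00178 K/W
R_total = 0.1515 K/W
Q = ΔT / R_total = 40 / 0.1515

Q ≈ 264 W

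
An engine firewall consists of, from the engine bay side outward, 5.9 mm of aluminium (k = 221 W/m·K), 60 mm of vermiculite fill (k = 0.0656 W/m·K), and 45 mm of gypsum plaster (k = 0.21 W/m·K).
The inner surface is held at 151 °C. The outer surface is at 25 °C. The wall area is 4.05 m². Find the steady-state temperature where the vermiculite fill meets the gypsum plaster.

T ≈ 48.9 °C

Using the resistance-network approach (series):
R_aluminium = L/(kA) = 0.0059/(221×4.05) = 6.592×10^-6 K/W
R_vermiculite fill = L/(kA) = 0.06/(0.0656×4.05) = 0.2258 K/W
R_gypsum plaster = L/(kA) = 0.045/(0.21×4.05) = 0.05291 K/W
R_total = 0.2788 K/W;  Q = ΔT/R_total = 126/0.2788 = 452 W
T_interface = T_inner − Q·ΣR(inner→interface) = 151 − 452×0.2258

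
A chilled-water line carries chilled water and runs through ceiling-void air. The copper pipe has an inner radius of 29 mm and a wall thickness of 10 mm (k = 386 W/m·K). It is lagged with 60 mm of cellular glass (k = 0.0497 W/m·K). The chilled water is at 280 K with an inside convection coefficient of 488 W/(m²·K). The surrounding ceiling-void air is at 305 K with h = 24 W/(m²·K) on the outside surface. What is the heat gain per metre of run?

Radial resistances (cylindrical: R_cond = ln(r_o/r_i)/(2πkL), R_conv = 1/(h·2πrL)):
R_inner film = 1/(h_i·2πr₁L) = 1/(488×2π×0.029×1) = 0.01125 K/W
R_copper pipe wall = ln(39/29)/(2π×386×1) = 1.222×10^-4 K/W
R_cellular glass = ln(99/39)/(2π×0.0497×1) = 2.983 K/W
R_outer film = 1/(h_o·2πr_oL) = 1/(24×2π×0.099×1) = 0.06698 K/W
R_total = 3.061 K/W
Q = ΔT/R_total = 25/3.061

q′ ≈ 8.17 W/m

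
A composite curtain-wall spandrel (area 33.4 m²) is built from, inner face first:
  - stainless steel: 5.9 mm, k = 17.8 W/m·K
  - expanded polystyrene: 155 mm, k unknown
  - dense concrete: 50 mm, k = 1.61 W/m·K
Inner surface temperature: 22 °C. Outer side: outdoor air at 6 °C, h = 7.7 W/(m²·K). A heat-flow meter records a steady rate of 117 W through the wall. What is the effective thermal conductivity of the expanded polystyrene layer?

Using the resistance-network approach (series):
R_stainless steel = L/(kA) = 0.0059/(17.8×33.4) = 9.924×10^-6 K/W
R_dense concrete = L/(kA) = 0.05/(1.61×33.4) = 9.298×10^-4 K/W
R_outer film = 1/(h_o·A) = 1/(7.7×33.4) = 0.003888 K/W
Sum of known resistances R_other = 0.004828 K/W
Total R = ΔT/Q = 16/117 = 0.1368 K/W
R_expanded polystyrene = R_total − R_other = 0.1319 K/W
k = L/(R·A) = 0.155/(0.1319×33.4)

k ≈ 0.0352 W/(m·K)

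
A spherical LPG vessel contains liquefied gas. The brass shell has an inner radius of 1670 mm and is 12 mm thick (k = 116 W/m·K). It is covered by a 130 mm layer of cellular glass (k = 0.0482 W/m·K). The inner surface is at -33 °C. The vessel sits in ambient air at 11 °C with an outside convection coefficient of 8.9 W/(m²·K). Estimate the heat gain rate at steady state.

Radial (spherical) resistances in series:
R_brass shell = (1/1.67 − 1/1.682)/(4π×116) = 2.931×10^-6 K/W
R_cellular glass = (1/1.682 − 1/1.812)/(4π×0.0482) = 0.07042 K/W
R_outer film = 1/(h·4πr_o²) = 1/(8.9×4π×1.812²) = 0.002723 K/W
R_total = 0.07315 K/W
Q = ΔT/R_total = 44/0.07315

Q ≈ 602 W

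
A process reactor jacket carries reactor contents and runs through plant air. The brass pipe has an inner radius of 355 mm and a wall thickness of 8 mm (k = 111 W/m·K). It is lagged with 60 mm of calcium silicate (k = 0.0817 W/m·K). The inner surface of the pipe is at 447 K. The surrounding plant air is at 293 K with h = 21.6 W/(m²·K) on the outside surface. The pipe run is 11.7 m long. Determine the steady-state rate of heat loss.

Radial resistances (cylindrical: R_cond = ln(r_o/r_i)/(2πkL), R_conv = 1/(h·2πrL)):
R_brass pipe wall = ln(363/355)/(2π×111×11.7) = 2.731×10^-6 K/W
R_calcium silicate = ln(423/363)/(2π×0.0817×11.7) = 0.02547 K/W
R_outer film = 1/(h_o·2πr_oL) = 1/(21.6×2π×0.423×11.7) = 0.001489 K/W
R_total = 0.02696 K/W
Q = ΔT/R_total = 154/0.02696

Q ≈ 5710 W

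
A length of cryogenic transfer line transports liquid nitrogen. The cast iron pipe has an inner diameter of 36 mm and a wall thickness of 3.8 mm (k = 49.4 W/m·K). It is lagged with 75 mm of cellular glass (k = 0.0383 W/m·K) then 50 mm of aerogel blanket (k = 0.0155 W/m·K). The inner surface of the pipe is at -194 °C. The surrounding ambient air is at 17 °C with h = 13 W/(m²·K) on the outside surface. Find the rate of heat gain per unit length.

Radial resistances (cylindrical: R_cond = ln(r_o/r_i)/(2πkL), R_conv = 1/(h·2πrL)):
R_cast iron pipe wall = ln(21.8/18)/(2π×49.4×1) = 6.171×10^-4 K/W
R_cellular glass = ln(96.8/21.8)/(2π×0.0383×1) = 6.195 K/W
R_aerogel blanket = ln(146.8/96.8)/(2π×0.0155×1) = 4.276 K/W
R_outer film = 1/(h_o·2πr_oL) = 1/(13×2π×0.1468×1) = 0.0834 K/W
R_total = 10.55 K/W
Q = ΔT/R_total = 211/10.55

q′ ≈ 20 W/m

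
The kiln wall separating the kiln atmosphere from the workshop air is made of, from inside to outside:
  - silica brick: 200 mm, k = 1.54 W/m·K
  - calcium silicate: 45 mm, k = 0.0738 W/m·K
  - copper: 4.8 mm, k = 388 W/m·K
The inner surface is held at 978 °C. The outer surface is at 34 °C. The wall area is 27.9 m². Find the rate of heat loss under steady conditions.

Q ≈ 35600 W

Thermal resistances in series:
R_silica brick = L/(kA) = 0.2/(1.54×27.9) = 0.004655 K/W
R_calcium silicate = L/(kA) = 0.045/(0.0738×27.9) = 0.02186 K/W
R_copper = L/(kA) = 0.0048/(388×27.9) = 4.434×10^-7 K/W
R_total = 0.02651 K/W
Q = ΔT / R_total = 944 / 0.02651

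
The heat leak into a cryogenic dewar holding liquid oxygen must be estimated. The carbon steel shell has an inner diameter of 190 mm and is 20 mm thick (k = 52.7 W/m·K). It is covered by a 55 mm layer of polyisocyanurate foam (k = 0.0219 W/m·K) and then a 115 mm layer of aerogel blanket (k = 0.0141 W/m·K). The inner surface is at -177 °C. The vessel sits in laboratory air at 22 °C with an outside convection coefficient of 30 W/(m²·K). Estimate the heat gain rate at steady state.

Q ≈ 8.41 W

Radial (spherical) resistances in series:
R_carbon steel shell = (1/0.095 − 1/0.115)/(4π×52.7) = 0.002764 K/W
R_polyisocyanurate foam = (1/0.115 − 1/0.17)/(4π×0.0219) = 10.22 K/W
R_aerogel blanket = (1/0.17 − 1/0.285)/(4π×0.0141) = 13.4 K/W
R_outer film = 1/(h·4πr_o²) = 1/(30×4π×0.285²) = 0.03266 K/W
R_total = 23.65 K/W
Q = ΔT/R_total = 199/23.65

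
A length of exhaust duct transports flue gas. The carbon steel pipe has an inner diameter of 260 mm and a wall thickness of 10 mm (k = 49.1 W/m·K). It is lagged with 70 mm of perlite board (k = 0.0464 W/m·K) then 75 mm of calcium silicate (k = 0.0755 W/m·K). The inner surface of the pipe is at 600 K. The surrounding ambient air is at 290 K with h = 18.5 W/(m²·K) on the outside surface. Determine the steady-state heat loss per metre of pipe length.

Per-layer cylindrical resistances, series-summed:
R_carbon steel pipe wall = ln(140/130)/(2π×49.1×1) = 2.402×10^-4 K/W
R_perlite board = ln(210/140)/(2π×0.0464×1) = 1.391 K/W
R_calcium silicate = ln(285/210)/(2π×0.0755×1) = 0.6437 K/W
R_outer film = 1/(h_o·2πr_oL) = 1/(18.5×2π×0.285×1) = 0.03019 K/W
R_total = 2.065 K/W
Q = ΔT/R_total = 310/2.065

q′ ≈ 150 W/m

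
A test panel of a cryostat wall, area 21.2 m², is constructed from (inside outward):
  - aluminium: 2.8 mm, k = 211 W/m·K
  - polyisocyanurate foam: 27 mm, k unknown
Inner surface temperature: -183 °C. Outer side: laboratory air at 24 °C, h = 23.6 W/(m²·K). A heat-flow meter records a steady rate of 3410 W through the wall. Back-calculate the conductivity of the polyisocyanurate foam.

Using the resistance-network approach (series):
R_aluminium = L/(kA) = 0.0028/(211×21.2) = 6.26×10^-7 K/W
R_outer film = 1/(h_o·A) = 1/(23.6×21.2) = 0.001999 K/W
Sum of known resistances R_other = 0.001999 K/W
Total R = ΔT/Q = 207/3410 = 0.0607 K/W
R_polyisocyanurate foam = R_total − R_other = 0.0587 K/W
k = L/(R·A) = 0.027/(0.0587×21.2)

k ≈ 0.0217 W/(m·K)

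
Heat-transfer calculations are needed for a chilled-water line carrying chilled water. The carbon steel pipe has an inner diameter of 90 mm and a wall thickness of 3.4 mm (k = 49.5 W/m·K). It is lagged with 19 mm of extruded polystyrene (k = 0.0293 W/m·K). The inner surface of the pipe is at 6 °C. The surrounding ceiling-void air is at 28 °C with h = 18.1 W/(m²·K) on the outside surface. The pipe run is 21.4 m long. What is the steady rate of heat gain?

Q ≈ 244 W

Radial resistances (cylindrical: R_cond = ln(r_o/r_i)/(2πkL), R_conv = 1/(h·2πrL)):
R_carbon steel pipe wall = ln(48.4/45)/(2π×49.5×21.4) = 1.094×10^-5 K/W
R_extruded polystyrene = ln(67.4/48.4)/(2π×0.0293×21.4) = 0.08405 K/W
R_outer film = 1/(h_o·2πr_oL) = 1/(18.1×2π×0.0674×21.4) = 0.006096 K/W
R_total = 0.09016 K/W
Q = ΔT/R_total = 22/0.09016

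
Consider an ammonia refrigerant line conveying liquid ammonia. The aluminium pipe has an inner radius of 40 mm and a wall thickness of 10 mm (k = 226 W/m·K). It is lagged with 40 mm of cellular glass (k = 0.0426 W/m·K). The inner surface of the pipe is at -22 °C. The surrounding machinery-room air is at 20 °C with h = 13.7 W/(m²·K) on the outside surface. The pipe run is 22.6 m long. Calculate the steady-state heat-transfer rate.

Q ≈ 408 W

Radial resistances (cylindrical: R_cond = ln(r_o/r_i)/(2πkL), R_conv = 1/(h·2πrL)):
R_aluminium pipe wall = ln(50/40)/(2π×226×22.6) = 6.953×10^-6 K/W
R_cellular glass = ln(90/50)/(2π×0.0426×22.6) = 0.09717 K/W
R_outer film = 1/(h_o·2πr_oL) = 1/(13.7×2π×0.09×22.6) = 0.005711 K/W
R_total = 0.1029 K/W
Q = ΔT/R_total = 42/0.1029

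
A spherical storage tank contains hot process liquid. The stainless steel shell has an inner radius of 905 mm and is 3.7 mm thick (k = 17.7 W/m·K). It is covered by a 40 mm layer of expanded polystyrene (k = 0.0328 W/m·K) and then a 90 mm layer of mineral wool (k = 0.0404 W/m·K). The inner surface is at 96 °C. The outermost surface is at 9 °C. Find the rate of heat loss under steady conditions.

Q ≈ 297 W

Each spherical layer contributes R = (1/r_i − 1/r_o)/(4πk):
R_stainless steel shell = (1/0.905 − 1/0.9087)/(4π×17.7) = 2.023×10^-5 K/W
R_expanded polystyrene = (1/0.9087 − 1/0.9487)/(4π×0.0328) = 0.1126 K/W
R_mineral wool = (1/0.9487 − 1/1.0387)/(4π×0.0404) = 0.1799 K/W
R_total = 0.2925 K/W
Q = ΔT/R_total = 87/0.2925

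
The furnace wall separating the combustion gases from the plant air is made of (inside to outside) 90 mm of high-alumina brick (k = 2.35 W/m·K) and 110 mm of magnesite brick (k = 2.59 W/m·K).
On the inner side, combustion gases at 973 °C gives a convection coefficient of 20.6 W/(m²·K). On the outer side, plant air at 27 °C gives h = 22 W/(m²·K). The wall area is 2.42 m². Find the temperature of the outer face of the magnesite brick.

T ≈ 273 °C

Using the resistance-network approach (series):
R_inner film = 1/(h_i·A) = 1/(20.6×2.42) = 0.02006 K/W
R_high-alumina brick = L/(kA) = 0.09/(2.35×2.42) = 0.01583 K/W
R_magnesite brick = L/(kA) = 0.11/(2.59×2.42) = 0.01755 K/W
R_outer film = 1/(h_o·A) = 1/(22×2.42) = 0.01878 K/W
R_total = 0.07222 K/W;  Q = ΔT/R_total = 946/0.07222 = 13100 W
T_interface = T_inner − Q·ΣR(inner→interface) = 973 − 13100×0.05343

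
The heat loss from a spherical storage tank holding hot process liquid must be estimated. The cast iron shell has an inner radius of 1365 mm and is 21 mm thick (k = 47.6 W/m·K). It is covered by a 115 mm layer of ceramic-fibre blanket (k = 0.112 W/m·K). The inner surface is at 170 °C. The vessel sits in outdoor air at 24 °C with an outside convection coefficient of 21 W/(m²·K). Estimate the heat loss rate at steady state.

Each spherical layer contributes R = (1/r_i − 1/r_o)/(4πk):
R_cast iron shell = (1/1.365 − 1/1.386)/(4π×47.6) = 1.856×10^-5 K/W
R_ceramic-fibre blanket = (1/1.386 − 1/1.501)/(4π×0.112) = 0.03928 K/W
R_outer film = 1/(h·4πr_o²) = 1/(21×4π×1.501²) = 0.001682 K/W
R_total = 0.04098 K/W
Q = ΔT/R_total = 146/0.04098

Q ≈ 3560 W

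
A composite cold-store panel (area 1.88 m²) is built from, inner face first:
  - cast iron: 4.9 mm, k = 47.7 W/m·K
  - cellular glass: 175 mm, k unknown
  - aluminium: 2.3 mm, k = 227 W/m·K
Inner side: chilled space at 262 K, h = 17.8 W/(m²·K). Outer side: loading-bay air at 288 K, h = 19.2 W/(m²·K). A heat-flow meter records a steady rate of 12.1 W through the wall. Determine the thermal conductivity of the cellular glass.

Model the wall as resistances in series:
R_inner film = 1/(h_i·A) = 1/(17.8×1.88) = 0.02988 K/W
R_cast iron = L/(kA) = 0.0049/(47.7×1.88) = 5.464×10^-5 K/W
R_aluminium = L/(kA) = 0.0023/(227×1.88) = 5.389×10^-6 K/W
R_outer film = 1/(h_o·A) = 1/(19.2×1.88) = 0.0277 K/W
Sum of known resistances R_other = 0.05765 K/W
Total R = ΔT/Q = 26/12.1 = 2.149 K/W
R_cellular glass = R_total − R_other = 2.091 K/W
k = L/(R·A) = 0.175/(2.091×1.88)

k ≈ 0.0445 W/(m·K)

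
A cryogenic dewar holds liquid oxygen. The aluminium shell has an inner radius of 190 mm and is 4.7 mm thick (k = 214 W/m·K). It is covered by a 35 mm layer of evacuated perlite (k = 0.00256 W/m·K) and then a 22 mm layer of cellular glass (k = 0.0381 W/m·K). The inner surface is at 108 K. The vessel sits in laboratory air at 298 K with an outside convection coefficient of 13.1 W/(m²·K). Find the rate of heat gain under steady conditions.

Q ≈ 7.53 W

For a spherical shell R = (1/r₁ − 1/r₂)/(4πk); film R = 1/(h·4πr²). In series:
R_aluminium shell = (1/0.19 − 1/0.1947)/(4π×214) = 4.724×10^-5 K/W
R_evacuated perlite = (1/0.1947 − 1/0.2297)/(4π×0.00256) = 24.33 K/W
R_cellular glass = (1/0.2297 − 1/0.2517)/(4π×0.0381) = 0.7948 K/W
R_outer film = 1/(h·4πr_o²) = 1/(13.1×4π×0.2517²) = 0.09589 K/W
R_total = 25.22 K/W
Q = ΔT/R_total = 190/25.22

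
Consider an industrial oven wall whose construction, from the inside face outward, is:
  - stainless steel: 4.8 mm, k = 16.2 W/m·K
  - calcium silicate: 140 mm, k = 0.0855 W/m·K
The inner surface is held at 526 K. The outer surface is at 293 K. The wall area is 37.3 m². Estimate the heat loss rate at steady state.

Q ≈ 5310 W

Model the wall as resistances in series:
R_stainless steel = L/(kA) = 0.0048/(16.2×37.3) = 7.944×10^-6 K/W
R_calcium silicate = L/(kA) = 0.14/(0.0855×37.3) = 0.0439 K/W
R_total = 0.04391 K/W
Q = ΔT / R_total = 233 / 0.04391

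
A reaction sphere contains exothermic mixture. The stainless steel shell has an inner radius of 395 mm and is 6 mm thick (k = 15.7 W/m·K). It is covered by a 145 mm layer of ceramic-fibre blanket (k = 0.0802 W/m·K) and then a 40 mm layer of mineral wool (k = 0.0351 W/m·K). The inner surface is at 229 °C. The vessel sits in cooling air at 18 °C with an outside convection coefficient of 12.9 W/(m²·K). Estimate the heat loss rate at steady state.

Q ≈ 220 W

Each spherical layer contributes R = (1/r_i − 1/r_o)/(4πk):
R_stainless steel shell = (1/0.395 − 1/0.401)/(4π×15.7) = 1.92×10^-4 K/W
R_ceramic-fibre blanket = (1/0.401 − 1/0.546)/(4π×0.0802) = 0.6571 K/W
R_mineral wool = (1/0.546 − 1/0.586)/(4π×0.0351) = 0.2834 K/W
R_outer film = 1/(h·4πr_o²) = 1/(12.9×4π×0.586²) = 0.01796 K/W
R_total = 0.9587 K/W
Q = ΔT/R_total = 211/0.9587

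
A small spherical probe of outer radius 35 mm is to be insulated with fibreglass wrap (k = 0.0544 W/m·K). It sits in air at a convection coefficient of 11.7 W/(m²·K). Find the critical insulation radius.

r_cr ≈ 9.3 mm

For a sphere r_cr = 2k/h = 2×0.0544/11.7
r_cr = 9.3 mm; since the bare radius (35 mm) is above r_cr, any added insulation will reduce heat loss.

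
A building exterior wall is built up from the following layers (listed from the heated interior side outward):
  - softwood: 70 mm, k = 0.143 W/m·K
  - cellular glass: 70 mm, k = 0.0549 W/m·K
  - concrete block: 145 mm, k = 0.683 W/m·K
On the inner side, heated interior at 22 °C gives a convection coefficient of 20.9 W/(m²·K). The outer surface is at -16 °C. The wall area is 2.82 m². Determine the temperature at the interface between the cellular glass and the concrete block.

T ≈ -12 °C

Series thermal resistances:
R_inner film = 1/(h_i·A) = 1/(20.9×2.82) = 0.01697 K/W
R_softwood = L/(kA) = 0.07/(0.143×2.82) = 0.1736 K/W
R_cellular glass = L/(kA) = 0.07/(0.0549×2.82) = 0.4521 K/W
R_concrete block = L/(kA) = 0.145/(0.683×2.82) = 0.07528 K/W
R_total = 0.718 K/W;  Q = ΔT/R_total = 38/0.718 = 52.93 W
T_interface = T_inner − Q·ΣR(inner→interface) = 22 − 52.9×0.6427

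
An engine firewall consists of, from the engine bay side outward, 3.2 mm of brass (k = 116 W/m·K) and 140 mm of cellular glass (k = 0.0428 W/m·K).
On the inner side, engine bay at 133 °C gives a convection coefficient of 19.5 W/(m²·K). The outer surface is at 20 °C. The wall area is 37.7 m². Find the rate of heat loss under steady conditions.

Thermal resistances in series:
R_inner film = 1/(h_i·A) = 1/(19.5×37.7) = 0.00136 K/W
R_brass = L/(kA) = 0.0032/(116×37.7) = 7.317×10^-7 K/W
R_cellular glass = L/(kA) = 0.14/(0.0428×37.7) = 0.08676 K/W
R_total = 0.08813 K/W
Q = ΔT / R_total = 113 / 0.08813

Q ≈ 1280 W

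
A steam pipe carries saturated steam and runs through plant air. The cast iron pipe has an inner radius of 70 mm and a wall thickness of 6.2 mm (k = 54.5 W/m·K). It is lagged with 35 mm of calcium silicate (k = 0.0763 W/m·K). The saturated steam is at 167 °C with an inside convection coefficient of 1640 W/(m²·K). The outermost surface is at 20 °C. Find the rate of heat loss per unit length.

q′ ≈ 186 W/m

Treating each annulus and film as a series resistance:
R_inner film = 1/(h_i·2πr₁L) = 1/(1640×2π×0.07×1) = 0.001386 K/W
R_cast iron pipe wall = ln(76.2/70)/(2π×54.5×1) = 2.478×10^-4 K/W
R_calcium silicate = ln(111.2/76.2)/(2π×0.0763×1) = 0.7884 K/W
R_total = 0.79 K/W
Q = ΔT/R_total = 147/0.79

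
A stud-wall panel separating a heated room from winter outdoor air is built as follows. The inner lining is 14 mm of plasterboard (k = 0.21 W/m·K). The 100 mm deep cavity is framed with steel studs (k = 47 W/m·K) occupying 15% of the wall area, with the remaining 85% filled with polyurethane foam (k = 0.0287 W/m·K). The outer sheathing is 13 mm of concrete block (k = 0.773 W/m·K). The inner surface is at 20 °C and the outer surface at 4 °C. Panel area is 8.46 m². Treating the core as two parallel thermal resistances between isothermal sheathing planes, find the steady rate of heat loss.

Sheathing layers in series; stud and cavity paths in parallel between them.
R_inner = 0.014/(0.21×8.46) = 0.00788 K/W
R_stud  = 0.1/(47×0.15×8.46) = 0.001677 K/W
R_cav   = 0.1/(0.0287×0.85×8.46) = 0.4845 K/W
1/R_core = 1/R_stud + 1/R_cav → R_core = 0.001671 K/W
R_outer = 0.013/(0.773×8.46) = 0.001988 K/W
R_total = 0.01154 K/W
Q = ΔT/R_total = 16/0.01154

Q ≈ 1390 W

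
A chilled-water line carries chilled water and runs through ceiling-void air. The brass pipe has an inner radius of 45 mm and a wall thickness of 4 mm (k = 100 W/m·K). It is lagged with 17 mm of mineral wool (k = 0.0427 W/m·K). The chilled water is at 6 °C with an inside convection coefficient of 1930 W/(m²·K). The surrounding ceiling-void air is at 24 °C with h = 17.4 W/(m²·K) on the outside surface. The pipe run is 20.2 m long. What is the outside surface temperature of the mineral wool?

T ≈ 22 °C

Radial resistances (cylindrical: R_cond = ln(r_o/r_i)/(2πkL), R_conv = 1/(h·2πrL)):
R_inner film = 1/(h_i·2πr₁L) = 1/(1930×2π×0.045×20.2) = 9.072×10^-5 K/W
R_brass pipe wall = ln(49/45)/(2π×100×20.2) = 6.71×10^-6 K/W
R_mineral wool = ln(66/49)/(2π×0.0427×20.2) = 0.05496 K/W
R_outer film = 1/(h_o·2πr_oL) = 1/(17.4×2π×0.066×20.2) = 0.006861 K/W
R_total = 0.06191 K/W
Q = ΔT/R_total = 18/0.06191
Q = 291 W
T_interface = T_inner + Q·ΣR(inner→interface) = 6 + 291×0.05505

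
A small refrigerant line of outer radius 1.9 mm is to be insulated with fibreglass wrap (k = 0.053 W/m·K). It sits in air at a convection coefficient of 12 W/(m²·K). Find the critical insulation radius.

For a cylinder r_cr = k/h = 0.053/12
r_cr = 4.42 mm; since the bare radius (1.9 mm) is below r_cr, adding a thin layer of insulation will *increase* heat loss.

r_cr ≈ 4.42 mm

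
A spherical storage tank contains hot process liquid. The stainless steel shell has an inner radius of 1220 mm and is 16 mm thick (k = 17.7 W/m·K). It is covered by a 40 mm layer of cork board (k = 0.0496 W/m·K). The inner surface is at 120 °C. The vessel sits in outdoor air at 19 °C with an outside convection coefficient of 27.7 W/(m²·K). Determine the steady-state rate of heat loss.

Q ≈ 2380 W

Radial (spherical) resistances in series:
R_stainless steel shell = (1/1.22 − 1/1.236)/(4π×17.7) = 4.77×10^-5 K/W
R_cork board = (1/1.236 − 1/1.276)/(4π×0.0496) = 0.04069 K/W
R_outer film = 1/(h·4πr_o²) = 1/(27.7×4π×1.276²) = 0.001764 K/W
R_total = 0.0425 K/W
Q = ΔT/R_total = 101/0.0425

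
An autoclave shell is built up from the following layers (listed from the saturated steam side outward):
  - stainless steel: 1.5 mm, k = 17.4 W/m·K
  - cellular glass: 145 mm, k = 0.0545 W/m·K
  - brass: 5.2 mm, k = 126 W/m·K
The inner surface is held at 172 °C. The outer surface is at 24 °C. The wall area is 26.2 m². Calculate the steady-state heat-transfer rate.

Thermal resistances in series:
R_stainless steel = L/(kA) = 0.0015/(17.4×26.2) = 3.29×10^-6 K/W
R_cellular glass = L/(kA) = 0.145/(0.0545×26.2) = 0.1015 K/W
R_brass = L/(kA) = 0.0052/(126×26.2) = 1.575×10^-6 K/W
R_total = 0.1016 K/W
Q = ΔT / R_total = 148 / 0.1016

Q ≈ 1460 W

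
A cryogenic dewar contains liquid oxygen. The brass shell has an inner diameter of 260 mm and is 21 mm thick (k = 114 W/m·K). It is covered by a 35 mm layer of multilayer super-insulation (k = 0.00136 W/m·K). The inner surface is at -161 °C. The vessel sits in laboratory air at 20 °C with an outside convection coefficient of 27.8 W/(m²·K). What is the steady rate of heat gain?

Q ≈ 2.48 W

Spherical conduction: R = (1/r_in − 1/r_out)/(4πk) per layer; series-sum.
R_brass shell = (1/0.13 − 1/0.151)/(4π×114) = 7.468×10^-4 K/W
R_multilayer super-insulation = (1/0.151 − 1/0.186)/(4π×0.00136) = 72.92 K/W
R_outer film = 1/(h·4πr_o²) = 1/(27.8×4π×0.186²) = 0.08274 K/W
R_total = 73 K/W
Q = ΔT/R_total = 181/73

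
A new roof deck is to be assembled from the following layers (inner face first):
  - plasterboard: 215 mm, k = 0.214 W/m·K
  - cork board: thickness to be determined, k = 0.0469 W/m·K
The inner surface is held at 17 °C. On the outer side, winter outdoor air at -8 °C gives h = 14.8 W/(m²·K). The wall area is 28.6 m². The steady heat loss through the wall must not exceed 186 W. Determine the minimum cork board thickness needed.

Treating each layer as a thermal resistance in series:
R_plasterboard = L/(kA) = 0.215/(0.214×28.6) = 0.03513 K/W
R_outer film = 1/(h_o·A) = 1/(14.8×28.6) = 0.002363 K/W
Sum of the known resistances R_other = 0.03749 K/W
Required total resistance R_tot = ΔT/Q_allow = 25/186 = 0.1344 K/W
R_cork board = R_tot − R_other = 0.09692 K/W
L = R·k·A = 0.09692×0.0469×28.6

L ≈ 130 mm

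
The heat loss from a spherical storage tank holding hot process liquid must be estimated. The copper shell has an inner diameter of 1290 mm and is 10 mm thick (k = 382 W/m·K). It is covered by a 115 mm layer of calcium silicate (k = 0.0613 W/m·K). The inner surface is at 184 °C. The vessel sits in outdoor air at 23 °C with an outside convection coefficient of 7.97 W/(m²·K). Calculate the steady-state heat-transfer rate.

Radial (spherical) resistances in series:
R_copper shell = (1/0.645 − 1/0.655)/(4π×382) = 4.931×10^-6 K/W
R_calcium silicate = (1/0.655 − 1/0.77)/(4π×0.0613) = 0.296 K/W
R_outer film = 1/(h·4πr_o²) = 1/(7.97×4π×0.77²) = 0.01684 K/W
R_total = 0.3128 K/W
Q = ΔT/R_total = 161/0.3128

Q ≈ 515 W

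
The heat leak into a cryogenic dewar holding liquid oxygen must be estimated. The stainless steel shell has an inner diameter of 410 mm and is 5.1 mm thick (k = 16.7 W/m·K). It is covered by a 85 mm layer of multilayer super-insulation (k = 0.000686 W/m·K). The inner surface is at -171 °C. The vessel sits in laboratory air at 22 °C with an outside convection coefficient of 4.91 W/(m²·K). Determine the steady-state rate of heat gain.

For a spherical shell R = (1/r₁ − 1/r₂)/(4πk); film R = 1/(h·4πr²). In series:
R_stainless steel shell = (1/0.205 − 1/0.2101)/(4π×16.7) = 5.642×10^-4 K/W
R_multilayer super-insulation = (1/0.2101 − 1/0.2951)/(4π×0.000686) = 159 K/W
R_outer film = 1/(h·4πr_o²) = 1/(4.91×4π×0.2951²) = 0.1861 K/W
R_total = 159.2 K/W
Q = ΔT/R_total = 193/159.2

Q ≈ 1.21 W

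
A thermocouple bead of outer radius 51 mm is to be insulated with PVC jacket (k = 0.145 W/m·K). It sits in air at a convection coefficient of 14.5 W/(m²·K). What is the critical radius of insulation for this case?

For a sphere r_cr = 2k/h = 2×0.145/14.5
r_cr = 20 mm; since the bare radius (51 mm) is above r_cr, any added insulation will reduce heat loss.

r_cr ≈ 20 mm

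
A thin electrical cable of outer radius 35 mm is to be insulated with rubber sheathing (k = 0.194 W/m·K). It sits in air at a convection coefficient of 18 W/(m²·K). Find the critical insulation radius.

For a cylinder r_cr = k/h = 0.194/18
r_cr = 10.8 mm; since the bare radius (35 mm) is above r_cr, any added insulation will reduce heat loss.

r_cr ≈ 10.8 mm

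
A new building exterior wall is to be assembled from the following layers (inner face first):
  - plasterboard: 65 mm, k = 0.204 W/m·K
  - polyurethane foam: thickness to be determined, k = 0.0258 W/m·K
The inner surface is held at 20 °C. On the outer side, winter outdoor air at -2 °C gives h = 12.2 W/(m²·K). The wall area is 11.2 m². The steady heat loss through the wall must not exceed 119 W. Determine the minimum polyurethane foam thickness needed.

L ≈ 43.1 mm

Using the resistance-network approach (series):
R_plasterboard = L/(kA) = 0.065/(0.204×11.2) = 0.02845 K/W
R_outer film = 1/(h_o·A) = 1/(12.2×11.2) = 0.007319 K/W
Sum of the known resistances R_other = 0.03577 K/W
Required total resistance R_tot = ΔT/Q_allow = 22/119 = 0.1849 K/W
R_polyurethane foam = R_tot − R_other = 0.1491 K/W
L = R·k·A = 0.1491×0.0258×11.2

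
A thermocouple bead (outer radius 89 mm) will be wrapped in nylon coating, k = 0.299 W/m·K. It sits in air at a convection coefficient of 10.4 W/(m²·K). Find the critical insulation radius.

For a sphere r_cr = 2k/h = 2×0.299/10.4
r_cr = 57.5 mm; since the bare radius (89 mm) is above r_cr, any added insulation will reduce heat loss.

r_cr ≈ 57.5 mm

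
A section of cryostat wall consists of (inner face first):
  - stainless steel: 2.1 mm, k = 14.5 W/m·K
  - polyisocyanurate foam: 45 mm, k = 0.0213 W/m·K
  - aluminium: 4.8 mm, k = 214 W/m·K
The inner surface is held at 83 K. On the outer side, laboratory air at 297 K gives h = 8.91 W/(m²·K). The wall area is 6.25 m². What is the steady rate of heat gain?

Model the wall as resistances in series:
R_stainless steel = L/(kA) = 0.0021/(14.5×6.25) = 2.317×10^-5 K/W
R_polyisocyanurate foam = L/(kA) = 0.045/(0.0213×6.25) = 0.338 K/W
R_aluminium = L/(kA) = 0.0048/(214×6.25) = 3.589×10^-6 K/W
R_outer film = 1/(h_o·A) = 1/(8.91×6.25) = 0.01796 K/W
R_total = 0.356 K/W
Q = ΔT / R_total = 214 / 0.356

Q ≈ 601 W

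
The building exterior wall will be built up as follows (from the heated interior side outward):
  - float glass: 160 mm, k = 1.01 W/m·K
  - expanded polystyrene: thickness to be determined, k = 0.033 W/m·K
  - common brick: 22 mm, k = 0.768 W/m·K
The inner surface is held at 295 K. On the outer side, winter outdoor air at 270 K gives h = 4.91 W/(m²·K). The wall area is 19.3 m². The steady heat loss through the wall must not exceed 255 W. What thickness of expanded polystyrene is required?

L ≈ 49.5 mm

Using the resistance-network approach (series):
R_float glass = L/(kA) = 0.16/(1.01×19.3) = 0.008208 K/W
R_common brick = L/(kA) = 0.022/(0.768×19.3) = 0.001484 K/W
R_outer film = 1/(h_o·A) = 1/(4.91×19.3) = 0.01055 K/W
Sum of the known resistances R_other = 0.02024 K/W
Required total resistance R_tot = ΔT/Q_allow = 25/255 = 0.09804 K/W
R_expanded polystyrene = R_tot − R_other = 0.07779 K/W
L = R·k·A = 0.07779×0.033×19.3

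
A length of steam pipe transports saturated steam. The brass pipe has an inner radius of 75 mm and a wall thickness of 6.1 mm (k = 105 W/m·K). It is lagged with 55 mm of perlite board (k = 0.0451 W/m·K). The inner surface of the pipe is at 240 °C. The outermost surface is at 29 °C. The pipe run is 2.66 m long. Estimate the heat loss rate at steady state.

Cylindrical conduction, so R = ln(r₂/r₁)/(2πkL) per layer, in series:
R_brass pipe wall = ln(81.1/75)/(2π×105×2.66) = 4.456×10^-5 K/W
R_perlite board = ln(136.1/81.1)/(2π×0.0451×2.66) = 0.6868 K/W
R_total = 0.6869 K/W
Q = ΔT/R_total = 211/0.6869

Q ≈ 307 W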